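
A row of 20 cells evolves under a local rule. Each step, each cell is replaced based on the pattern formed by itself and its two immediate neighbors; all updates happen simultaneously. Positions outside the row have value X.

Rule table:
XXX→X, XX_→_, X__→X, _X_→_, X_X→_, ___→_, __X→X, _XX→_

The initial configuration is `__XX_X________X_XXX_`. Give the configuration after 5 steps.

XX____X______X___X__
X_X__X_X____X_X_X_XX
___XX___X__X_______X
X_X__X_X_XX_X_____X_
___XX________X___X__

___XX________X___X__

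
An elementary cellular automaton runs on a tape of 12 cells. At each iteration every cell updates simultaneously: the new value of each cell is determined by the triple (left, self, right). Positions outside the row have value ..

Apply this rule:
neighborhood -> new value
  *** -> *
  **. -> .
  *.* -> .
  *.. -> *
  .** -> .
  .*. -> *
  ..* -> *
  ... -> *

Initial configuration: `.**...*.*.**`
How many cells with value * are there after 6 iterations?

*..****.*...
***.**..****
.*....**.**.
******.....*
.****.******
*.**...****.
count of *: 7

7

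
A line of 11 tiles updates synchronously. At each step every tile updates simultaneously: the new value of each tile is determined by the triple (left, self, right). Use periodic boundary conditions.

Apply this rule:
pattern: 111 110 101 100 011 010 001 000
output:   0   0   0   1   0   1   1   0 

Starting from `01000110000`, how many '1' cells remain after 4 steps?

11101001000
00001111101
10010000001
01111000010
count of 1: 5

5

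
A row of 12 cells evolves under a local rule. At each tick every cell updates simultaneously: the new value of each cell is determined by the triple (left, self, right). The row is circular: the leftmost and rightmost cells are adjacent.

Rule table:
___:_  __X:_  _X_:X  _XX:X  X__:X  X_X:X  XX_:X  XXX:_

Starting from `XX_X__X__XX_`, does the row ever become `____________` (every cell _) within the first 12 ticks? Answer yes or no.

tick 1: XXXXX_XX_XXX
tick 2: ____XXXXXX__
tick 3: ____X____XX_
tick 4: ____XX___XXX
tick 5: X___XXX__X_X
tick 6: XX__X_XX_XXX
tick 7: _XX_XXXXXX__
tick 8: _XXXX____XX_
tick 9: _X__XX___XXX
tick 10: XXX_XXX__X_X
tick 11: __XXX_XX_XXX
tick 12: X_X_XXXXXX_X
tick 12 is X_X_XXXXXX_X, still not uniform _

no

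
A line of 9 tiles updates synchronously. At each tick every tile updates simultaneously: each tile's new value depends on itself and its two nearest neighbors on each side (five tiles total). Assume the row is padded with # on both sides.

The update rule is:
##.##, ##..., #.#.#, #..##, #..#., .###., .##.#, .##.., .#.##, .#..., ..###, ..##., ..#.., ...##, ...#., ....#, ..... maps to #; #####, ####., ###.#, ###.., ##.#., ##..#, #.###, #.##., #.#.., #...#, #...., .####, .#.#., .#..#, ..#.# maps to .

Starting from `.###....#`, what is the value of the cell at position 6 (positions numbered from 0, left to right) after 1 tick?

#.#.#.###
position 6 holds #

#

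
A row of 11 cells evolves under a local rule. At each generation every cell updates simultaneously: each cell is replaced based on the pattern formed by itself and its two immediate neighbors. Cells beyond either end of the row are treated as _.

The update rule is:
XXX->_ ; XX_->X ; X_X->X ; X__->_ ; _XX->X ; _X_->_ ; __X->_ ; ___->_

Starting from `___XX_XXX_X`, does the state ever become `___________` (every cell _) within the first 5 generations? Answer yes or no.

yes

generation 1: ___XXXX_XX_
generation 2: ___X__XXXX_
generation 3: ______X__X_
generation 4: ___________
all cells are _ at generation 4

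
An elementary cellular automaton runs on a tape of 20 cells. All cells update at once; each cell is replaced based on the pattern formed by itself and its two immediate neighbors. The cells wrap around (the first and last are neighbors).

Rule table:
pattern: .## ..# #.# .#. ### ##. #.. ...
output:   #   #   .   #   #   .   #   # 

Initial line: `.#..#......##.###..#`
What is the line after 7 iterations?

.###########..##.###
.##########.###..##.
##########..##.###.#
#########.###..##..#
########..##.###.###
#######.###..##..###
######..##.###.#####

######..##.###.#####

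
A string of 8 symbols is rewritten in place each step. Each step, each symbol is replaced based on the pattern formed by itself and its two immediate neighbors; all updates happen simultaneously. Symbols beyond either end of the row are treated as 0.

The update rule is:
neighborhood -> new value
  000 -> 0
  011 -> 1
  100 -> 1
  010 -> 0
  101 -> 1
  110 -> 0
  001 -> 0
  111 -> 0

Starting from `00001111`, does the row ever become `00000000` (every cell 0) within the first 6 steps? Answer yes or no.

yes

00001000
00000100
00000010
00000001
00000000
all cells are 0 at step 5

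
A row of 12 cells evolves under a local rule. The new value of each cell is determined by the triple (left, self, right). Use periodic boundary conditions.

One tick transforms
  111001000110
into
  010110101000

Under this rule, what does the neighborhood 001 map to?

At position 4 the neighborhood is 001; the next row has 1 there.

1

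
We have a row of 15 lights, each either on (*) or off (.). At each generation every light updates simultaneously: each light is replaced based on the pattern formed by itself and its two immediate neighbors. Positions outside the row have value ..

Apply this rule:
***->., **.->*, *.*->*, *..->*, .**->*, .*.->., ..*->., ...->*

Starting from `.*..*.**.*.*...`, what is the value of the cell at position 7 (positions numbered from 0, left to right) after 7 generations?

generation 1: ..*..****.*.***
generation 2: *..*.*..**.**.*
generation 3: .*..*.*.******.
generation 4: ..*..*.**....**
generation 5: *..*..******.**
generation 6: .*..*.*....****
generation 7: ..*..*.***.*..*
position 7 holds *

*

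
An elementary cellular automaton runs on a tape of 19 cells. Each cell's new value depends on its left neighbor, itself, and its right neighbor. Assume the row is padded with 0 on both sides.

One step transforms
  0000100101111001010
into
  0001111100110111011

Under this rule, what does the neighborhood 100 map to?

At position 5 the neighborhood is 100; the next row has 1 there.

1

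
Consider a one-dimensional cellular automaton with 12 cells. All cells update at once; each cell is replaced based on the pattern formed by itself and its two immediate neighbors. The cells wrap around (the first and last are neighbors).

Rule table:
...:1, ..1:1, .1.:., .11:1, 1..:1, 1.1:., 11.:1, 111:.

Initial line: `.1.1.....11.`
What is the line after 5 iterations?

1...11111111

iteration 1: 1...11111111
iteration 2: 11111.......
iteration 3: 1...11111111  (repeats iteration 1; period 2)
iteration 5: 1...11111111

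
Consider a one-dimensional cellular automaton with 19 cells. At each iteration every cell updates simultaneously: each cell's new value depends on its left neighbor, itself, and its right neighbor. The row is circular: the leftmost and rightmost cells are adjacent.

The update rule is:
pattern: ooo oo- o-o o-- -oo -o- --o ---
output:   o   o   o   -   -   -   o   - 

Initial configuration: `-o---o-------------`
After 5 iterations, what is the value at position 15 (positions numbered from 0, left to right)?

o

iteration 1: o---o--------------
iteration 2: ---o--------------o
iteration 3: --o--------------o-
iteration 4: -o--------------o--
iteration 5: o--------------o---
position 15 holds o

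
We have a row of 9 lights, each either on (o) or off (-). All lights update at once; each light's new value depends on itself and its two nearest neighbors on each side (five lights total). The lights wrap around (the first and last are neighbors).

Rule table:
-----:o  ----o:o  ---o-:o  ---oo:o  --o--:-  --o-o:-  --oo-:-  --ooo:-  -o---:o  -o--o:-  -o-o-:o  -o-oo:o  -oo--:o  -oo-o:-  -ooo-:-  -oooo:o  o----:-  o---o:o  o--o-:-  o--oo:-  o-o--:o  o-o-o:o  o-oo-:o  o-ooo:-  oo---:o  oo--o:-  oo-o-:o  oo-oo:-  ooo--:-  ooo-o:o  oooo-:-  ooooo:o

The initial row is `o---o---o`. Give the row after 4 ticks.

tick 1: oooo-ooo-
tick 2: -o-o---o-
tick 3: --ooooo--
tick 4: oo-oo--o-

oo-oo--o-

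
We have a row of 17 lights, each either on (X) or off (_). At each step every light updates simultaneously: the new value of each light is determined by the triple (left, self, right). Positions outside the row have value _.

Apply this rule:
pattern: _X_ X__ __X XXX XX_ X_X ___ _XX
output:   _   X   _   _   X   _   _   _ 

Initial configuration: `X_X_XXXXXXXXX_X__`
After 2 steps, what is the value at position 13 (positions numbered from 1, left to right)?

_

step 1: ____________X__X_
step 2: _____________X__X
position 13 holds _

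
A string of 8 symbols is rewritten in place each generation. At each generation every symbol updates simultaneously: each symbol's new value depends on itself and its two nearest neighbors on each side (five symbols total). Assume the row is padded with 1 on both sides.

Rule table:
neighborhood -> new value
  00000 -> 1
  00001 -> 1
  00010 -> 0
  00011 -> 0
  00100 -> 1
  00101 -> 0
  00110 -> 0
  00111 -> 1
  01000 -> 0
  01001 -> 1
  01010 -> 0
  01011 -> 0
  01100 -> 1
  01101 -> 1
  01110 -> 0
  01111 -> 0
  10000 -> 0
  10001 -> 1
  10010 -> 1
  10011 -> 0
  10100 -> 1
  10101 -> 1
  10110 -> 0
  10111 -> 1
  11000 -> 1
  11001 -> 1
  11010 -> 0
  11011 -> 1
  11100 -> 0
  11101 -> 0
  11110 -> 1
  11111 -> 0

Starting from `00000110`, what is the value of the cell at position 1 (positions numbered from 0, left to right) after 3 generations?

1

10110011
01011010
01001010
position 1 holds 1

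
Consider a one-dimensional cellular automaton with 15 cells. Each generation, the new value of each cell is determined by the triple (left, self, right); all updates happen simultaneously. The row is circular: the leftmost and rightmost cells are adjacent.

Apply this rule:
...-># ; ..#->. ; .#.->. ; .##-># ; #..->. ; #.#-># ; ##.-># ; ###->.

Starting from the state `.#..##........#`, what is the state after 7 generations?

#...##.######..
..#.####....#..
#..##..#.##...#
#..##...###.#.#
#..##.#.#.##.##
#..###.#.#####.
...#.##.##...##

...#.##.##...##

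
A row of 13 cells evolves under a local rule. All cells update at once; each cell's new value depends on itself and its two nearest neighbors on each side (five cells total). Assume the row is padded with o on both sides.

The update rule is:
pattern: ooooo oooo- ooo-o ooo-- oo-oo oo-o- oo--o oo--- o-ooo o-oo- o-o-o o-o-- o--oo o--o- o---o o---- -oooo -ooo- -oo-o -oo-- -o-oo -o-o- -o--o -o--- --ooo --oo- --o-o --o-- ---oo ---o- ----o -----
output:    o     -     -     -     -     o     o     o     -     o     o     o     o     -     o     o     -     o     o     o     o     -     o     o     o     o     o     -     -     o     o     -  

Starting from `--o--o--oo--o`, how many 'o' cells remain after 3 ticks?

o--o--ooooooo
-o--ooo-ooooo
oooooo----ooo
count of o: 9

9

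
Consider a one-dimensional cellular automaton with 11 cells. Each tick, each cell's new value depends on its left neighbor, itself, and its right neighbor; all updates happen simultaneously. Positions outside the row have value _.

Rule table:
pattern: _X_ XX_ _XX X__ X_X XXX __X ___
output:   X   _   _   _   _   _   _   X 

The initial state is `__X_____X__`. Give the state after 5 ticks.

X_X_XXX_X_X

X_X_XXX_X_X
X_X_____X_X
X_X_XXX_X_X  (repeats tick 1; period 2)
tick 5: X_X_XXX_X_X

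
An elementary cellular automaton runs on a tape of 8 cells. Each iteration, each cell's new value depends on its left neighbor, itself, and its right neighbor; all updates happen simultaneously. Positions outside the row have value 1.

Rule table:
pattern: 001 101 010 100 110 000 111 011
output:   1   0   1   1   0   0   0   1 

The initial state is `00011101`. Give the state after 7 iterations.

01001110

iteration 1: 10110001
iteration 2: 00101011
iteration 3: 11101010
iteration 4: 00001010
iteration 5: 10011010
iteration 6: 01110010
iteration 7: 01001110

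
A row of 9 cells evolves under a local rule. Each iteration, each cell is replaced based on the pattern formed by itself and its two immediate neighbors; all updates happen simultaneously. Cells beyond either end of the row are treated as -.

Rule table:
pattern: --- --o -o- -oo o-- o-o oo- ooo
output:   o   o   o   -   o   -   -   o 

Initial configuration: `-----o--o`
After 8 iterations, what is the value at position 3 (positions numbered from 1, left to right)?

ooooooooo
-ooooooo-
o-ooooo-o
o--ooo--o
ooo-o-ooo
-o--o--o-
ooooooooo  (repeats iteration 1; period 6)
iteration 8: -ooooooo-
position 3 holds o

o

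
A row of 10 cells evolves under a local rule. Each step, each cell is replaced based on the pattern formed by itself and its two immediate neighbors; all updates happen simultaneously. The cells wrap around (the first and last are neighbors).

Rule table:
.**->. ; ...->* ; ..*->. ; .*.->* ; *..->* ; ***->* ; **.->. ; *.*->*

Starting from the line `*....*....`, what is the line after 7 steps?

..***..***

****.****.
.**.*.**.*
*..***..**
.*..*.*..*
***.****.*
**.*.**.*.
..***..***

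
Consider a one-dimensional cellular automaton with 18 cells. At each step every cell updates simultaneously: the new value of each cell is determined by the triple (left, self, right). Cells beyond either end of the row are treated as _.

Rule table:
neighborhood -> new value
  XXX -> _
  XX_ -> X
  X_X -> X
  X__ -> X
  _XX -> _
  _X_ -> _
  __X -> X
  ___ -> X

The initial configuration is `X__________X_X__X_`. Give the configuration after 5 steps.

_XXXXXXXX_XX_XX_X_

_XXXXXXXXXX_X_XX_X
X_________XX_X_XX_
_XXXXXXXXX_XX_X_XX
X________XX_XX_X_X
_XXXXXXXX_XX_XX_X_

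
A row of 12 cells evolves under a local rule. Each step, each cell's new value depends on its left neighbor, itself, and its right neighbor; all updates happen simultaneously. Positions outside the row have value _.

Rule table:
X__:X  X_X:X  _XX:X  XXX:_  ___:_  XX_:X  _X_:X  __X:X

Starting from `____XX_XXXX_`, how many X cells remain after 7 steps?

11

___XXXXX__XX
__XX___XXXXX
_XXXX_XX___X
XX__XXXXX_XX
XXXXX___XXXX
X___XX_XX__X
XX_XXXXXXXXX
count of X: 11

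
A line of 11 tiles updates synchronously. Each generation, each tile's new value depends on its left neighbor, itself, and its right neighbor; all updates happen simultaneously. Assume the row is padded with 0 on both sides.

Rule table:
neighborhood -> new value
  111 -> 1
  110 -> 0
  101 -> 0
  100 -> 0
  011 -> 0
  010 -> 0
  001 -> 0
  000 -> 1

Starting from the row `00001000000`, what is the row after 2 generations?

11100011111
01001001110

01001001110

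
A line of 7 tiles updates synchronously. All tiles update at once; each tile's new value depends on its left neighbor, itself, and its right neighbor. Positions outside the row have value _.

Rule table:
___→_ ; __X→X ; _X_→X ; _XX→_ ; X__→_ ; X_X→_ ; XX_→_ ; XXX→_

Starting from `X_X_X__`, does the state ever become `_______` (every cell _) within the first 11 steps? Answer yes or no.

X_X_X__  (fixed point — unchanged through step 11)
step 11 is X_X_X__, still not uniform _

no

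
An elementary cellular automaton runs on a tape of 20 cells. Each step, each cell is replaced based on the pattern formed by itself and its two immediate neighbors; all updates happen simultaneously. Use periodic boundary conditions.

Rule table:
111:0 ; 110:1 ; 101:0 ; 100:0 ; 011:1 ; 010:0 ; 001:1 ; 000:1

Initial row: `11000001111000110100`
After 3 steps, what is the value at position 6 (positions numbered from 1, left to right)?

1

11011111001011110001
01010001010010010111
00000110000100100101
position 6 holds 1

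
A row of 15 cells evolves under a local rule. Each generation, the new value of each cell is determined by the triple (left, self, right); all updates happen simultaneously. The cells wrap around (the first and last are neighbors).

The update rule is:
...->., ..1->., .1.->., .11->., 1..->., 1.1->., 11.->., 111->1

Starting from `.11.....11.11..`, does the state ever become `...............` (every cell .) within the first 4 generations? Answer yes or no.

...............
all cells are . at generation 1

yes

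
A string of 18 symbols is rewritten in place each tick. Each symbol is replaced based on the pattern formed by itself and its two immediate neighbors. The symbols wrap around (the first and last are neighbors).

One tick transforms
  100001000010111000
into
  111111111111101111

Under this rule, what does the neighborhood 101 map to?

1

At position 11 the neighborhood is 101; the next row has 1 there.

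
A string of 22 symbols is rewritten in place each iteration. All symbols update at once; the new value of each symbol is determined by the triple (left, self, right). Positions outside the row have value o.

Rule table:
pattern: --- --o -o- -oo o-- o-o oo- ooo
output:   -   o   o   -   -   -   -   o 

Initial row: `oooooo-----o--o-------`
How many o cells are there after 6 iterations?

iteration 1: ooooo-----oo-oo------o
iteration 2: oooo-----o----------o-
iteration 3: ooo-----oo---------oo-
iteration 4: oo-----o----------o---
iteration 5: o-----oo---------oo--o
iteration 6: -----o----------o---o-
count of o: 3

3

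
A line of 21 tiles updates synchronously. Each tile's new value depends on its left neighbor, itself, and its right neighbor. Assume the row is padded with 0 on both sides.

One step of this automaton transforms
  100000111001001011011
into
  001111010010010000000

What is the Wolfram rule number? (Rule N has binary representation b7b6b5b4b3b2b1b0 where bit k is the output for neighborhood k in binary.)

131

position 7: 111 → 1  (bit 7 = 1)
position 8: 110 → 0  (bit 6 = 0)
position 15: 101 → 0  (bit 5 = 0)
position 1: 100 → 0  (bit 4 = 0)
position 6: 011 → 0  (bit 3 = 0)
position 0: 010 → 0  (bit 2 = 0)
position 5: 001 → 1  (bit 1 = 1)
position 2: 000 → 1  (bit 0 = 1)
bits b7..b0 = 10000011 = 131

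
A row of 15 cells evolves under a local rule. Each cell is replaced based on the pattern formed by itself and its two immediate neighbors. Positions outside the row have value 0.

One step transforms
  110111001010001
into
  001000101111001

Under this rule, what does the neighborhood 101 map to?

1

At position 2 the neighborhood is 101; the next row has 1 there.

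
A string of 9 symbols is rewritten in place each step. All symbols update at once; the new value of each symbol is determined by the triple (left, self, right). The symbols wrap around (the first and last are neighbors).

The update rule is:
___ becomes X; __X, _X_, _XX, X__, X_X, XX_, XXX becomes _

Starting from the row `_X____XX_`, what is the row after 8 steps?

XX____XXX

___XX____
XX____XXX
___XX____  (repeats step 1; period 2)
step 8: XX____XXX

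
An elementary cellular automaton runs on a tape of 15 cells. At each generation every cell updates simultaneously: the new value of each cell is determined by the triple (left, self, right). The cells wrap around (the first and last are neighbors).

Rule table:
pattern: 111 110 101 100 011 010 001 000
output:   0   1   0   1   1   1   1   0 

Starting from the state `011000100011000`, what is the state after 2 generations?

100101010100111

111101110111100
100101010100111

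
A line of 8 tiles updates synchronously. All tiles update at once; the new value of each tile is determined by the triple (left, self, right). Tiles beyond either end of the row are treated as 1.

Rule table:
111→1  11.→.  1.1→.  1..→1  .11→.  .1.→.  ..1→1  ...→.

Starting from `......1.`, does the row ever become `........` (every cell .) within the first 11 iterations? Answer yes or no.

iteration 1: 1....1..
iteration 2: .1..1.11
iteration 3: ..11...1
iteration 4: 11..1.1.
iteration 5: 1.11....
iteration 6: ....1..1
iteration 7: 1..1.11.
iteration 8: .11.....
iteration 9: ...1...1
iteration 10: 1.1.1.1.
iteration 11: ........
all cells are . at iteration 11

yes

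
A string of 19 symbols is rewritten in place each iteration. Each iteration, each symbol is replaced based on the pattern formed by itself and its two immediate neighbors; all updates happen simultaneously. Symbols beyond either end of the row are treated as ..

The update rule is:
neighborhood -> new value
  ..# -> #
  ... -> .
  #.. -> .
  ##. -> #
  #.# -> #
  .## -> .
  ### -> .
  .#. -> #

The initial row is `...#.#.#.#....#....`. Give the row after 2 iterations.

..########...##....
.#.......#..#.#....

.#.......#..#.#....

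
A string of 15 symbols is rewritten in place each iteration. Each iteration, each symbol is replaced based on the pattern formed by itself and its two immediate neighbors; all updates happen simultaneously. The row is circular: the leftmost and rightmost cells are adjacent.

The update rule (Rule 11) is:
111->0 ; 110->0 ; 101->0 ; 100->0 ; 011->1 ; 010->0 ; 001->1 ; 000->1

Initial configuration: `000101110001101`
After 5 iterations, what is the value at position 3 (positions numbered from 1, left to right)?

0

iteration 1: 011001000111000
iteration 2: 110010011100011
iteration 3: 000100110001110
iteration 4: 111001100111000
iteration 5: 100011001100011
position 3 holds 0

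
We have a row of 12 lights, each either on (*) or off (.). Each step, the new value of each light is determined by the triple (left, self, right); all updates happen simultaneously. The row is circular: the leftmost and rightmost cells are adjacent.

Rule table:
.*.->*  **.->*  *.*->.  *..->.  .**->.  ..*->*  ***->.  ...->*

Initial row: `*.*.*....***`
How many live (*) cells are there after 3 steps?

*.*.*.***...
*.*.*...*.**
*.*.*.***...
count of *: 6

6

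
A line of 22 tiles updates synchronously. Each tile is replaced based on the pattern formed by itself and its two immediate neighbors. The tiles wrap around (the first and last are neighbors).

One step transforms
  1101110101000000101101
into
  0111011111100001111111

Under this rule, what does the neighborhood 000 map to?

0

At position 11 the neighborhood is 000; the next row has 0 there.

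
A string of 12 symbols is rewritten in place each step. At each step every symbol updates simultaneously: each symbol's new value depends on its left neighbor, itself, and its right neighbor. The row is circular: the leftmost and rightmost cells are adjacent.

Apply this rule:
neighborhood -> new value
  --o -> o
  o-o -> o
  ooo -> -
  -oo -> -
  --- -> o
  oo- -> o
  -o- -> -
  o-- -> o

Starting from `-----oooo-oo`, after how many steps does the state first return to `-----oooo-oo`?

step 1: ooooo---oo-o
step 2: ----oooo-oo-
step 3: oooo---oo-oo
step 4: ---oooo-oo--
step 5: ooo---oo-ooo
step 6: --oooo-oo---
step 7: oo---oo-oooo
step 8: -oooo-oo----
step 9: o---oo-ooooo
step 10: oooo-oo-----
step 11: ---oo-oooooo
step 12: ooo-oo-----o
step 13: --oo-oooooo-
step 14: oo-oo-----oo
step 15: -oo-oooooo--
step 16: o-oo-----ooo
step 17: oo-oooooo---
step 18: -oo-----oooo
step 19: o-oooooo---o
step 20: oo-----oooo-
step 21: -oooooo---oo
step 22: o-----oooo-o
step 23: oooooo---oo-
step 24: -----oooo-oo

24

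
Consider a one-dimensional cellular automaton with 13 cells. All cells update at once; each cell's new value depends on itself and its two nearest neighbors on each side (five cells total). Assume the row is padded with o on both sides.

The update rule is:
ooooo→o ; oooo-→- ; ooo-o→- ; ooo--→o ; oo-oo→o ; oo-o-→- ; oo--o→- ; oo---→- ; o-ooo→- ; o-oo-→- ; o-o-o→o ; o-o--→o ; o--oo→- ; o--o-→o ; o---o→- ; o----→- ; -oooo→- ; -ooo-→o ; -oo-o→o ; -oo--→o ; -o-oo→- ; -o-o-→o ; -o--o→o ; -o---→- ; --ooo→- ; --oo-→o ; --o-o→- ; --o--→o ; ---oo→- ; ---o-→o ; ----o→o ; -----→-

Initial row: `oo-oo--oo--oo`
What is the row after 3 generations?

-o--o-o-o-o--

generation 1: --o-o--oo----
generation 2: -o-ooo-oo--o-
generation 3: -o--o-o-o-o--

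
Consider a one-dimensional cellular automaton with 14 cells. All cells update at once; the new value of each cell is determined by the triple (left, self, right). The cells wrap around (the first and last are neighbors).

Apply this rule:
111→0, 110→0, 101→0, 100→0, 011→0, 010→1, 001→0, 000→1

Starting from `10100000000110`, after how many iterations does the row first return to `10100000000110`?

2

10101111110000
10100000000110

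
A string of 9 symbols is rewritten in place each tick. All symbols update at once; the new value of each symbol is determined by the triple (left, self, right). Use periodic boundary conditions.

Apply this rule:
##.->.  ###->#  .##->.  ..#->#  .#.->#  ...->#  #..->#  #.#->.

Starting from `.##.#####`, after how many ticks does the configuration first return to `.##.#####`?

4

.....###.
#####.#.#
####..#..
.##.#####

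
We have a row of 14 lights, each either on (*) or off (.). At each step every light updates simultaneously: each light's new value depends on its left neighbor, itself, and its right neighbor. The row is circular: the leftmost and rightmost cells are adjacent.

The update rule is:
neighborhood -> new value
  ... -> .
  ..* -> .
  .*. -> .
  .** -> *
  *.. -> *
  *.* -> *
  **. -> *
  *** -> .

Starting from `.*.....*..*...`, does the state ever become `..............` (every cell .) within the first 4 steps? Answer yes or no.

no

..*.....*..*..
...*.....*..*.
....*.....*..*
*....*.....*..
step 4 is *....*.....*.., still not uniform .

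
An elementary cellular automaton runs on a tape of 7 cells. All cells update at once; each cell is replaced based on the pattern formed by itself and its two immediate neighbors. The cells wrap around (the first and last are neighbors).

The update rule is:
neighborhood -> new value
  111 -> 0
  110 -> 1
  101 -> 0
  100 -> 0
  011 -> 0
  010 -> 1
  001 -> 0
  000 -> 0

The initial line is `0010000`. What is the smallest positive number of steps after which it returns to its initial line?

1

step 1: 0010000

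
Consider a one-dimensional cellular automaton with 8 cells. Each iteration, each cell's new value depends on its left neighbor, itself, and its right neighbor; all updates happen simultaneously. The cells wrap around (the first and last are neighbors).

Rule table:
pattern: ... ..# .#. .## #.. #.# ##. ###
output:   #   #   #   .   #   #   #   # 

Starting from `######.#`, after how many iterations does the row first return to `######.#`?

#######.
.#######
#.######
##.#####
###.####
####.###
#####.##
######.#

8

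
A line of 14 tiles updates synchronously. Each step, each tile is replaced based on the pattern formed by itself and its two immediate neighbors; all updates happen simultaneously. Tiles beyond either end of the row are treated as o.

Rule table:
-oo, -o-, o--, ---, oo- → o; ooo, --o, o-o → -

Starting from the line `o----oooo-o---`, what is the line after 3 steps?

step 1: oooo-o--o-ooo-
step 2: ---o-oo-o-o-o-
step 3: oo-o-oo-o-o-o-

oo-o-oo-o-o-o-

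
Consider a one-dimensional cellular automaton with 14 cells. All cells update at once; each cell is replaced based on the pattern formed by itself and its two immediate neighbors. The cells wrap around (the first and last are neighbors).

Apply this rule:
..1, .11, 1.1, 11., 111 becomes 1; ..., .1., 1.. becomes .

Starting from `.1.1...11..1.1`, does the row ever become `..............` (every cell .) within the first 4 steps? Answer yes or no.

1.1...111.1.1.
.1...11111.1.1
1...1111111.1.
...111111111.1
step 4 is ...111111111.1, still not uniform .

no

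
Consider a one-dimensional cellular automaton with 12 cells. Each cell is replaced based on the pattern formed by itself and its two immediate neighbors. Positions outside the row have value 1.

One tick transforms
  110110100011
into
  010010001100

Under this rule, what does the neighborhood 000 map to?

At position 8 the neighborhood is 000; the next row has 1 there.

1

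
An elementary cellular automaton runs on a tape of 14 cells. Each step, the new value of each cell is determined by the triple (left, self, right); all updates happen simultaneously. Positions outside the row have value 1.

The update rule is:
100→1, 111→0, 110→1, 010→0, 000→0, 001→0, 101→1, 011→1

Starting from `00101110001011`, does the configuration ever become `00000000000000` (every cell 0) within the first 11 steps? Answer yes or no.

no

10011011000110
11011111100111
01110000110100
11011000111010
01111100101101
11000110011111
01100111010000
11110101101000
00011011110100
10011110011010
11010011011101
step 11 is 11010011011101, still not uniform 0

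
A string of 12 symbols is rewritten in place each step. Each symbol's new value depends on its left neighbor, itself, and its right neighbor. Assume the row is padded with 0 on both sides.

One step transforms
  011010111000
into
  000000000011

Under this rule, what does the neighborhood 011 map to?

0

At position 1 the neighborhood is 011; the next row has 0 there.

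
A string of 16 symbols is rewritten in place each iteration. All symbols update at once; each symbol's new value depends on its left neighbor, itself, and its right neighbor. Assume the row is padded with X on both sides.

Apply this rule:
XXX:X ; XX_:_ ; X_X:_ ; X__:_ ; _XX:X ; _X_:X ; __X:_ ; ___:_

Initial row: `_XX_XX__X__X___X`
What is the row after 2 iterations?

_X__X___X__X___X

iteration 1: _X__X___X__X___X
iteration 2: _X__X___X__X___X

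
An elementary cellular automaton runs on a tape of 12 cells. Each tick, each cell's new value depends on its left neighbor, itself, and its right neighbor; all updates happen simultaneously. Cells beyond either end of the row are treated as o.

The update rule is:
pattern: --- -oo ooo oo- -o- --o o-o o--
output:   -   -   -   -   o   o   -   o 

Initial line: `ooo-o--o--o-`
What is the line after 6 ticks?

----ooooooo-
o--o--------
-oooo------o
-----o----o-
o---ooo--oo-
-o-o---oo---

-o-o---oo---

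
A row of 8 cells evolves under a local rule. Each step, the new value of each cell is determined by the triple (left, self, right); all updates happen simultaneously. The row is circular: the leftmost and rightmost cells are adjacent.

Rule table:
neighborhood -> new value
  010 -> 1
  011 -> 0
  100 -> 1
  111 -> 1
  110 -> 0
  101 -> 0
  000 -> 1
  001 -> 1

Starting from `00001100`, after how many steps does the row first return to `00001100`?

6

11110011
11101101
11000000
00111111
11011110
00001100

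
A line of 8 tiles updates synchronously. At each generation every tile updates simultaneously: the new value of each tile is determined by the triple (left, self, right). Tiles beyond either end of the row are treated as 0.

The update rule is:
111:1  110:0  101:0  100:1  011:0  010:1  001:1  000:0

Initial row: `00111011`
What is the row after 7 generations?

01010000
11011000
00000100
00001110
00010101
00110101
01000101

01000101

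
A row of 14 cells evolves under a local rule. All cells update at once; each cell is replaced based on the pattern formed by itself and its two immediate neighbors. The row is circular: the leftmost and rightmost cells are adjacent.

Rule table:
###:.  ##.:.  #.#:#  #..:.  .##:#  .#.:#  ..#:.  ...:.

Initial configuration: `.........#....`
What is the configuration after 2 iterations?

.........#....  (fixed point — unchanged through iteration 2)

.........#....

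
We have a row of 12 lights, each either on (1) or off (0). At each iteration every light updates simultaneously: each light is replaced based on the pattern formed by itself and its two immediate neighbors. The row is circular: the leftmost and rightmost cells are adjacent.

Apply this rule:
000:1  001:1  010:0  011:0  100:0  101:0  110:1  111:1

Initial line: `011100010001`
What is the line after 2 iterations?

001101100110
110100101010

110100101010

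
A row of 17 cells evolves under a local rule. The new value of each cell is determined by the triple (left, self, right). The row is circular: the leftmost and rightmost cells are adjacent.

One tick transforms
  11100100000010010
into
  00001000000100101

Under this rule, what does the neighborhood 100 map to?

At position 3 the neighborhood is 100; the next row has 0 there.

0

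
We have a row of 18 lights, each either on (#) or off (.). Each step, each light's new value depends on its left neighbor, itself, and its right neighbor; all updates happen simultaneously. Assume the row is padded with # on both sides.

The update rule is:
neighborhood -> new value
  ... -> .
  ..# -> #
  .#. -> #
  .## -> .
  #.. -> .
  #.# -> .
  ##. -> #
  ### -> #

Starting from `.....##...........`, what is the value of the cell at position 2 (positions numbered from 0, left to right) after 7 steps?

#

step 1: ....#.#..........#
step 2: ...##.#.........#.
step 3: ..#.#.#........##.
step 4: .##.#.#.......#.#.
step 5: ..#.#.#......##.#.
step 6: .##.#.#.....#.#.#.
step 7: ..#.#.#....##.#.#.
position 2 holds #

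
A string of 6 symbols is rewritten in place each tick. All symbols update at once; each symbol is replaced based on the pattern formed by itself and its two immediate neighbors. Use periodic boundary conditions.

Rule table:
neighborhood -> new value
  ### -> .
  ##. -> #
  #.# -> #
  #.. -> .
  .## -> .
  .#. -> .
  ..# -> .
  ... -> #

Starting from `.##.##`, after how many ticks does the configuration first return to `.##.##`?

3

#.##.#
##.##.
.##.##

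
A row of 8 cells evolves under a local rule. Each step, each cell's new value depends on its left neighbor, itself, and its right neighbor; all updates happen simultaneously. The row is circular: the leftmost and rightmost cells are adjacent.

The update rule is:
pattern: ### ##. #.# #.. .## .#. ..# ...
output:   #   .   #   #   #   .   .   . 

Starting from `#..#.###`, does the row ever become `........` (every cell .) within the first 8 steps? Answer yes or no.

no

step 1: .#..####
step 2: #.#.###.
step 3: .#.###.#
step 4: #.###.#.
step 5: .###.#.#
step 6: ###.#.#.
step 7: ##.#.#.#
step 8: #.#.#.##
step 8 is #.#.#.##, still not uniform .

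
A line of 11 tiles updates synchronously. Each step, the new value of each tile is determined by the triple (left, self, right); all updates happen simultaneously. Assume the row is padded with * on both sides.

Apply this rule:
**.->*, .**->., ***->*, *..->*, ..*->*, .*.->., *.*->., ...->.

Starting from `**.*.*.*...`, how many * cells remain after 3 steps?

**......*.*
***....*...
****..*.*.*
count of *: 7

7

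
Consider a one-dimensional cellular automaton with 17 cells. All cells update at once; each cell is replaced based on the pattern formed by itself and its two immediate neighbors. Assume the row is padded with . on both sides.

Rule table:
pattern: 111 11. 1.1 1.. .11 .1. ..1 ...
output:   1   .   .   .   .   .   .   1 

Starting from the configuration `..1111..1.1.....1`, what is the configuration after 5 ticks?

tick 1: 1..11.......111..
tick 2: ......11111..1..1
tick 3: 11111..111.......
tick 4: .111....1..111111
tick 5: ..1..11.....1111.

..1..11.....1111.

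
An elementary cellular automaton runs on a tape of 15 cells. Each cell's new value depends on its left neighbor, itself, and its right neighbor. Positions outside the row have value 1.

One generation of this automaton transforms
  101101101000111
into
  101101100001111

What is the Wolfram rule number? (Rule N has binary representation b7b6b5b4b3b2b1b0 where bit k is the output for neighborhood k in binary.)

202

position 13: 111 → 1  (bit 7 = 1)
position 0: 110 → 1  (bit 6 = 1)
position 1: 101 → 0  (bit 5 = 0)
position 9: 100 → 0  (bit 4 = 0)
position 2: 011 → 1  (bit 3 = 1)
position 8: 010 → 0  (bit 2 = 0)
position 11: 001 → 1  (bit 1 = 1)
position 10: 000 → 0  (bit 0 = 0)
bits b7..b0 = 11001010 = 202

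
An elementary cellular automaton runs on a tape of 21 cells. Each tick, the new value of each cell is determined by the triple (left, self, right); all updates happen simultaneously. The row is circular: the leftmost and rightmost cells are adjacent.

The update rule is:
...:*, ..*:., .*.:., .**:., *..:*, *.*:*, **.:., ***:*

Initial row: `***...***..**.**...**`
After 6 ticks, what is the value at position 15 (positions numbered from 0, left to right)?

tick 1: **.**..*.*...*..**..*
tick 2: *.*..*..*.**..*...*..
tick 3: .*.*..*..*..*..**..*.
tick 4: ..*.*..*..*..*...*..*
tick 5: *..*.*..*..*..**..*..
tick 6: .*..*.*..*..*...*..*.
position 15 holds .

.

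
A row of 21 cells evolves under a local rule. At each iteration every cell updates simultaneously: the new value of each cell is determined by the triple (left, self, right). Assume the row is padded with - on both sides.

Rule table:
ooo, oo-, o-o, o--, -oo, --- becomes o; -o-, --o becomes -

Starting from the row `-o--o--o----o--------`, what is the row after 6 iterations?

--o--o--ooo--oooooooo
o--o--o-oooo-oooooooo
-o--o--oooooooooooooo
--o--o-oooooooooooooo
o--o--ooooooooooooooo
-o--o-ooooooooooooooo

-o--o-ooooooooooooooo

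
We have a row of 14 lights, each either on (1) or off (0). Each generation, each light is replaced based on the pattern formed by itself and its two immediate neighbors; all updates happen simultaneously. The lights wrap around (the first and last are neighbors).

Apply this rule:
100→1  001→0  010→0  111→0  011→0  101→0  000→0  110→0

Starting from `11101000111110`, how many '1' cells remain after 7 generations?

1

00000100000000
00000010000000
00000001000000
00000000100000
00000000010000
00000000001000
00000000000100
count of 1: 1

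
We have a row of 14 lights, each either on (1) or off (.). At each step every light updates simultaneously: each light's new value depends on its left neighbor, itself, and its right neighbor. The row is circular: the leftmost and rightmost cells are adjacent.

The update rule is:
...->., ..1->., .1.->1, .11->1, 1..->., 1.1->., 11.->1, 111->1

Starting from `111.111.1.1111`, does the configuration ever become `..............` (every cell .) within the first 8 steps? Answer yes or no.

step 1: 111.111.1.1111  (fixed point — unchanged through step 8)
step 8 is 111.111.1.1111, still not uniform .

no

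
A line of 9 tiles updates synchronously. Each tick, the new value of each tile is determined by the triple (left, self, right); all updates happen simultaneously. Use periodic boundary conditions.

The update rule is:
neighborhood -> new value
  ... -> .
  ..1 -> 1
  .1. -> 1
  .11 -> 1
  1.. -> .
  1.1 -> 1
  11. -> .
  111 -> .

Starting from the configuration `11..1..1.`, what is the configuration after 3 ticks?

tick 1: 1..11.111
tick 2: ..11.11..
tick 3: .11.11...

.11.11...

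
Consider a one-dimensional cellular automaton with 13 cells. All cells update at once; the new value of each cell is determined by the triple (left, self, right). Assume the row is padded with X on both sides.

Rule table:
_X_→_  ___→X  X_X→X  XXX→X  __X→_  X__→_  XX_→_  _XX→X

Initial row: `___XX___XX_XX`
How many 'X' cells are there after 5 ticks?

7

tick 1: _X_X__X_X_XXX
tick 2: X_X____X_XXXX
tick 3: _X__XX__XXXXX
tick 4: X___X___XXXXX
tick 5: __X___X_XXXXX
count of X: 7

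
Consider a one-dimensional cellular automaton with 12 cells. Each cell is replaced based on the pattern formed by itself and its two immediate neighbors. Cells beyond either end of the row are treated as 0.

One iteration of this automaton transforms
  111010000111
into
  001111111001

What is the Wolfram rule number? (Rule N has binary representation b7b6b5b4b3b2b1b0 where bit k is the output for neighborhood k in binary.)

position 1: 111 → 0  (bit 7 = 0)
position 2: 110 → 1  (bit 6 = 1)
position 3: 101 → 1  (bit 5 = 1)
position 5: 100 → 1  (bit 4 = 1)
position 0: 011 → 0  (bit 3 = 0)
position 4: 010 → 1  (bit 2 = 1)
position 8: 001 → 1  (bit 1 = 1)
position 6: 000 → 1  (bit 0 = 1)
bits b7..b0 = 01110111 = 119

119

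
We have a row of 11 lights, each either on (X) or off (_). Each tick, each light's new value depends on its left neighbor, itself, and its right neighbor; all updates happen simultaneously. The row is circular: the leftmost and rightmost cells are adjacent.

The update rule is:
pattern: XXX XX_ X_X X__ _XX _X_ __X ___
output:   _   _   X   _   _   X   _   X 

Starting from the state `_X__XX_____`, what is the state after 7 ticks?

_X_____XXXX
XX_XXX_____
__X____XXX_
X_X_XX_____
XXXX___XXX_
_____X____X
_XXX_X_XX_X

_XXX_X_XX_X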